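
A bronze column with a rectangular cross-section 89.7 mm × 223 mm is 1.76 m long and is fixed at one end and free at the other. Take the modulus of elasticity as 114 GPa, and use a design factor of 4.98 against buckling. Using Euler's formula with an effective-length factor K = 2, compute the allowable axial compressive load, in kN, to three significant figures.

Buckling occurs about the weak axis: I_min = h·b³/12 = 223×89.7³/12 = 1.341×10^7 mm⁴ (b = 89.7 mm is the smaller dimension).
Effective length L_e = KL = 2×1.76 m = 3520 mm.
Euler critical load P_cr = π²EI/L_e² = π²×114000×1.341×10^7/3520² = 1.218×10^6 N.
P_allow = P_cr/n = 1.218×10^6/4.98 = 244600 N.

P_allow = 245 kN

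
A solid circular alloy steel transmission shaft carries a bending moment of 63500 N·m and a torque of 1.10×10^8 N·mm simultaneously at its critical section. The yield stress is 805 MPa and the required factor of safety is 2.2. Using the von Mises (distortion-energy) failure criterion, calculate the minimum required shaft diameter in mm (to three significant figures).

σ_allow = σ_y/n = 805/2.2 = 365.9 MPa.
For a solid shaft σ_b = 32M/(πd³) and τ = 16T/(πd³), so the von Mises stress is σ' = (16/πd³)·√(4M²+3T²).
√(4M²+3T²) = √(4×(6.350×10^7)² + 3×(1.100×10^8)²) = 2.290×10^8 N·mm.
d³ = 16×2.290×10^8/(π×365.9) = 3.187×10^6 mm³.
d = 147.2 mm.

d = 147 mm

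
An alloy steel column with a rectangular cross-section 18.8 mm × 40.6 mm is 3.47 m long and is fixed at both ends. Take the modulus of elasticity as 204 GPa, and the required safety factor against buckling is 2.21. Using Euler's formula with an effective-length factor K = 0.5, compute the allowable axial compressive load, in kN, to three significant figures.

P_allow = 6.80 kN

Buckling occurs about the weak axis: I_min = h·b³/12 = 40.6×18.8³/12 = 22480 mm⁴ (b = 18.8 mm is the smaller dimension).
Effective length L_e = KL = 0.5×3.47 m = 1735 mm.
Euler critical load P_cr = π²EI/L_e² = π²×204000×22480/1735² = 15040 N.
P_allow = P_cr/n = 15040/2.21 = 6804 N.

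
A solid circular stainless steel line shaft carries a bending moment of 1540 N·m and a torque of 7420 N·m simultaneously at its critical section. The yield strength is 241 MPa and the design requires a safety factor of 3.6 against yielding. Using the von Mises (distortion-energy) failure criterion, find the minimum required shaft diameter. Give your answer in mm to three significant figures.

d = 100 mm

σ_allow = σ_y/n = 241/3.6 = 66.94 MPa.
For a solid shaft σ_b = 32M/(πd³) and τ = 16T/(πd³), so the von Mises stress is σ' = (16/πd³)·√(4M²+3T²).
√(4M²+3T²) = √(4×(1.540×10^6)² + 3×(7.420×10^6)²) = 1.322×10^7 N·mm.
d³ = 16×1.322×10^7/(π×66.94) = 1.005×10^6 mm³.
d = 100.2 mm.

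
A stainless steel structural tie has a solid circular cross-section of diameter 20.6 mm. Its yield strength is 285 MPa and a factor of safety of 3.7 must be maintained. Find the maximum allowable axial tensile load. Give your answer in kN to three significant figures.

F_allow = 25.7 kN

σ_allow = 285/3.7 = 77.03 MPa.
A = πd²/4 = π×20.6²/4 = 333.3 mm².
F_allow = σ_allow × A = 77.03×333.3 = 25670 N.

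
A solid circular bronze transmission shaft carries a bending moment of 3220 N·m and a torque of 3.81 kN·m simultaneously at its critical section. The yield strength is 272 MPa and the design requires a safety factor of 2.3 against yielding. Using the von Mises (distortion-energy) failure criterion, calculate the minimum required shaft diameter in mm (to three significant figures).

d = 73.5 mm

σ_allow = σ_y/n = 272/2.3 = 118.3 MPa.
For a solid shaft σ_b = 32M/(πd³) and τ = 16T/(πd³), so the von Mises stress is σ' = (16/πd³)·√(4M²+3T²).
√(4M²+3T²) = √(4×(3.220×10^6)² + 3×(3.810×10^6)²) = 9.221×10^6 N·mm.
d³ = 16×9.221×10^6/(π×118.3) = 397100 mm³.
d = 73.50 mm.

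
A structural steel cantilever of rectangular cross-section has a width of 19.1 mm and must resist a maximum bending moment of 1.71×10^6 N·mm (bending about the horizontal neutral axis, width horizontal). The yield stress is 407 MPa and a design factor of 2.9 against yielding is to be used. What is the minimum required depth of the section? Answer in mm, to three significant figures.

h = 61.9 mm

σ_allow = 407/2.9 = 140.3 MPa.
For a rectangular section σ = 6M/(bh²), so h² = 6M/(b σ_allow) = 6×1710000/(19.1×140.3) = 3828 mm².
h = 61.87 mm.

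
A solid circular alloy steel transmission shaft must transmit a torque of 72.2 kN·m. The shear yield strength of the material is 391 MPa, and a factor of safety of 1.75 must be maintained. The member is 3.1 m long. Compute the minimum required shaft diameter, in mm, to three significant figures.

Allowable shear stress τ_allow = 391/1.75 = 223.4 MPa.
For a solid shaft τ = 16T/(πd³), so d³ = 16T/(π τ_allow) = 16×7.2200×10^7/(π×223.4) = 1.646×10^6 mm³.
d = (1.646×10^6)^(1/3) = 118.1 mm.

d = 118 mm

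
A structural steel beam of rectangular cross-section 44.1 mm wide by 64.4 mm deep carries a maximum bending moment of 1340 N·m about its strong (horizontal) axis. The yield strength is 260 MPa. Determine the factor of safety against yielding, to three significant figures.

Section modulus S = bh²/6 = 44.1×64.4²/6 = 30480 mm³.
σ = M/S = 1340000/30480 = 43.96 MPa.
n = 260/43.96 = 5.915.

n = 5.91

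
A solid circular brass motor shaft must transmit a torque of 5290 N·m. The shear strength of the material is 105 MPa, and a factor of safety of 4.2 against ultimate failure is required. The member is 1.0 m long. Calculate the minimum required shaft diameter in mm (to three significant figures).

d = 103 mm

Allowable shear stress τ_allow = 105/4.2 = 25.00 MPa.
For a solid shaft τ = 16T/(πd³), so d³ = 16T/(π τ_allow) = 16×5290000/(π×25.00) = 1.078×10^6 mm³.
d = (1.078×10^6)^(1/3) = 102.5 mm.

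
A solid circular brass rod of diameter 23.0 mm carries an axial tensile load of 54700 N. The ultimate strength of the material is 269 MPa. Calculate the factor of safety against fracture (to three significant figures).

A = πd²/4 = 415.5 mm².
σ = F/A = 54700/415.5 = 131.7 MPa.
n = 269/131.7 = 2.043.

n = 2.04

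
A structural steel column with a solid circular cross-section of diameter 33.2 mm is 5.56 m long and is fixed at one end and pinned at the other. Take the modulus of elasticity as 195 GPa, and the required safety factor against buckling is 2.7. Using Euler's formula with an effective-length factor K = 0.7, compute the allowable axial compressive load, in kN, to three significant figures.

P_allow = 2.81 kN

I = πd⁴/64 = π×33.2⁴/64 = 59640 mm⁴.
Effective length L_e = KL = 0.7×5.56 m = 3892 mm.
Euler critical load P_cr = π²EI/L_e² = π²×195000×59640/3892² = 7577 N.
P_allow = P_cr/n = 7577/2.7 = 2806 N.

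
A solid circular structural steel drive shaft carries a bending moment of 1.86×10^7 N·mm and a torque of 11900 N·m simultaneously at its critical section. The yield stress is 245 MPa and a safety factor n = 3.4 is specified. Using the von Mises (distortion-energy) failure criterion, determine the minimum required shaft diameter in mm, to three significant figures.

σ_allow = σ_y/n = 245/3.4 = 72.06 MPa.
For a solid shaft σ_b = 32M/(πd³) and τ = 16T/(πd³), so the von Mises stress is σ' = (16/πd³)·√(4M²+3T²).
√(4M²+3T²) = √(4×(1.860×10^7)² + 3×(1.190×10^7)²) = 4.253×10^7 N·mm.
d³ = 16×4.253×10^7/(π×72.06) = 3.006×10^6 mm³.
d = 144.3 mm.

d = 144 mm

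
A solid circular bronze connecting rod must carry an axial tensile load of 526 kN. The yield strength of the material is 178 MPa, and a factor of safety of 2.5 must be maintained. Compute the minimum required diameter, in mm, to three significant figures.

Allowable stress σ_allow = 178/2.5 = 71.20 MPa.
Required area A = F/σ_allow = 526000/71.20 = 7388 mm².
A = πd²/4 → d = √(4A/π) = 96.99 mm.

d = 97.0 mm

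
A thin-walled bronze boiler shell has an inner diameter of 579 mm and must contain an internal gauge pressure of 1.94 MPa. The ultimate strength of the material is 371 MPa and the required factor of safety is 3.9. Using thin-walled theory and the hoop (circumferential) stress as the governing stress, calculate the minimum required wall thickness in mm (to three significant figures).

t = 5.90 mm

σ_allow = 371/3.9 = 95.13 MPa.
Hoop stress σ_h = pD/(2t), so t = pD/(2σ_allow) = 1.94×579/(2×95.13) = 5.904 mm.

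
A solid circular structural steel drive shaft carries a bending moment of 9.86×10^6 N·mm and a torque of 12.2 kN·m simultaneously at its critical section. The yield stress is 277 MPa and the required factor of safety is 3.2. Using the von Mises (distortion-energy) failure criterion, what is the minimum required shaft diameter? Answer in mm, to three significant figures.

σ_allow = σ_y/n = 277/3.2 = 86.56 MPa.
For a solid shaft σ_b = 32M/(πd³) and τ = 16T/(πd³), so the von Mises stress is σ' = (16/πd³)·√(4M²+3T²).
√(4M²+3T²) = √(4×(9.860×10^6)² + 3×(1.220×10^7)²) = 2.890×10^7 N·mm.
d³ = 16×2.890×10^7/(π×86.56) = 1.701×10^6 mm³.
d = 119.4 mm.

d = 119 mm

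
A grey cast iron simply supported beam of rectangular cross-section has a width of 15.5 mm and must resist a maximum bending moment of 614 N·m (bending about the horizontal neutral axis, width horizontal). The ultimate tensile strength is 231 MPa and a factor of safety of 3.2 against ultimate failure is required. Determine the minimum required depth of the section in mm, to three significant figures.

h = 57.4 mm

σ_allow = 231/3.2 = 72.19 MPa.
For a rectangular section σ = 6M/(bh²), so h² = 6M/(b σ_allow) = 6×614000/(15.5×72.19) = 3293 mm².
h = 57.38 mm.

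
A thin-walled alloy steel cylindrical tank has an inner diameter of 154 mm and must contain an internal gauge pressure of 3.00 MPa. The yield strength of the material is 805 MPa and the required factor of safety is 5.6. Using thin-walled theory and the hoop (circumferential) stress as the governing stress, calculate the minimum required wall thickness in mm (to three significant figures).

t = 1.61 mm

σ_allow = 805/5.6 = 143.8 MPa.
Hoop stress σ_h = pD/(2t), so t = pD/(2σ_allow) = 3.00×154/(2×143.8) = 1.607 mm.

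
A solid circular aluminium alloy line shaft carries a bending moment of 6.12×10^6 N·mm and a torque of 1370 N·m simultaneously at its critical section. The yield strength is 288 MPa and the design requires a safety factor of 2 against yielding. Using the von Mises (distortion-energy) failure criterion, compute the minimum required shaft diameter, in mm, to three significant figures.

d = 76.1 mm

σ_allow = σ_y/n = 288/2 = 144.0 MPa.
For a solid shaft σ_b = 32M/(πd³) and τ = 16T/(πd³), so the von Mises stress is σ' = (16/πd³)·√(4M²+3T²).
√(4M²+3T²) = √(4×(6.120×10^6)² + 3×(1.370×10^6)²) = 1.247×10^7 N·mm.
d³ = 16×1.247×10^7/(π×144.0) = 441000 mm³.
d = 76.11 mm.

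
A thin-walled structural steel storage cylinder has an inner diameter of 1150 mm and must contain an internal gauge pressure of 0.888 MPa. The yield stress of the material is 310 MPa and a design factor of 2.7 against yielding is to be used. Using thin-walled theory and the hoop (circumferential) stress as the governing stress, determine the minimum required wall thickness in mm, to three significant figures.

σ_allow = 310/2.7 = 114.8 MPa.
Hoop stress σ_h = pD/(2t), so t = pD/(2σ_allow) = 0.888×1150/(2×114.8) = 4.447 mm.

t = 4.45 mm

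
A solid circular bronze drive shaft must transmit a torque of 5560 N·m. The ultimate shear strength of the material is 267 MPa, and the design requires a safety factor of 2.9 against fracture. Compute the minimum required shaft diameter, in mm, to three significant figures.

d = 67.5 mm

Allowable shear stress τ_allow = 267/2.9 = 92.07 MPa.
For a solid shaft τ = 16T/(πd³), so d³ = 16T/(π τ_allow) = 16×5560000/(π×92.07) = 307600 mm³.
d = (307600)^(1/3) = 67.50 mm.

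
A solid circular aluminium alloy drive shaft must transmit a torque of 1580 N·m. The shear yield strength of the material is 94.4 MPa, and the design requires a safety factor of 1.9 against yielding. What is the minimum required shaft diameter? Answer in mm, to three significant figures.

d = 54.5 mm

Allowable shear stress τ_allow = 94.4/1.9 = 49.68 MPa.
For a solid shaft τ = 16T/(πd³), so d³ = 16T/(π τ_allow) = 16×1580000/(π×49.68) = 162000 mm³.
d = (162000)^(1/3) = 54.51 mm.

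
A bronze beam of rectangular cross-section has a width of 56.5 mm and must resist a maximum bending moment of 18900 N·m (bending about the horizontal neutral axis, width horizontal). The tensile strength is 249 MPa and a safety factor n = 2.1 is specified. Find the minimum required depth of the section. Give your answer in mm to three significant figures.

h = 130 mm

σ_allow = 249/2.1 = 118.6 MPa.
For a rectangular section σ = 6M/(bh²), so h² = 6M/(b σ_allow) = 6×1.8900×10^7/(56.5×118.6) = 16930 mm².
h = 130.1 mm.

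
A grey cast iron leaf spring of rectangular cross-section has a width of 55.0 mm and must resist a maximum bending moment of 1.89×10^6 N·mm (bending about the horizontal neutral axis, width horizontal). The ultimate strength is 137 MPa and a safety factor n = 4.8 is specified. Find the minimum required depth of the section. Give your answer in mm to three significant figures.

σ_allow = 137/4.8 = 28.54 MPa.
For a rectangular section σ = 6M/(bh²), so h² = 6M/(b σ_allow) = 6×1890000/(55.0×28.54) = 7224 mm².
h = 84.99 mm.

h = 85.0 mm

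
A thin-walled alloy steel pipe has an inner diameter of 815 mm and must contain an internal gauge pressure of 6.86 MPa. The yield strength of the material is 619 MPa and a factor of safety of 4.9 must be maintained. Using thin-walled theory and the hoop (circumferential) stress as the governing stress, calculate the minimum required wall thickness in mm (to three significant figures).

t = 22.1 mm

σ_allow = 619/4.9 = 126.3 MPa.
Hoop stress σ_h = pD/(2t), so t = pD/(2σ_allow) = 6.86×815/(2×126.3) = 22.13 mm.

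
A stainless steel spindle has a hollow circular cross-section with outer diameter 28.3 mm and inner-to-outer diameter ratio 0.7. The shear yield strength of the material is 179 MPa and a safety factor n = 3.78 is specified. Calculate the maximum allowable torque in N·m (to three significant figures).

T_allow = 160 N·m

τ_allow = 179/3.78 = 47.35 MPa.
For a hollow shaft T_allow = τ_allow·πd_o³(1−k⁴)/16 with 1−k⁴ = 0.7599, so πd_o³(1−k⁴)/16 = 3382 mm³.
T_allow = 47.35×3382 = 160100 N·mm = 160.1 N·m.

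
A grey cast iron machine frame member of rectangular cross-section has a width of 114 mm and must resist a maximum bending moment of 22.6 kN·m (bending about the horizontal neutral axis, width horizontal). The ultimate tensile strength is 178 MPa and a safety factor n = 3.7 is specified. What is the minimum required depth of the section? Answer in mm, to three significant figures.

σ_allow = 178/3.7 = 48.11 MPa.
For a rectangular section σ = 6M/(bh²), so h² = 6M/(b σ_allow) = 6×2.2600×10^7/(114×48.11) = 24730 mm².
h = 157.2 mm.

h = 157 mm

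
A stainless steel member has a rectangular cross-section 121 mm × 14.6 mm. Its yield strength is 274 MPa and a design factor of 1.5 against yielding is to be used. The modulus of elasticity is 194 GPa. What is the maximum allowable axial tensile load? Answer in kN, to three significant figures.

σ_allow = 274/1.5 = 182.7 MPa.
A = 121×14.6 = 1767 mm².
F_allow = σ_allow × A = 182.7×1767 = 322700 N.

F_allow = 323 kN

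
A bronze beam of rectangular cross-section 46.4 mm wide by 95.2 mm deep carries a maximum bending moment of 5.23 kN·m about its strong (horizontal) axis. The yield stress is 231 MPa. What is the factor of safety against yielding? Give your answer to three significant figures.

Section modulus S = bh²/6 = 46.4×95.2²/6 = 70090 mm³.
σ = M/S = 5230000/70090 = 74.62 MPa.
n = 231/74.62 = 3.096.

n = 3.10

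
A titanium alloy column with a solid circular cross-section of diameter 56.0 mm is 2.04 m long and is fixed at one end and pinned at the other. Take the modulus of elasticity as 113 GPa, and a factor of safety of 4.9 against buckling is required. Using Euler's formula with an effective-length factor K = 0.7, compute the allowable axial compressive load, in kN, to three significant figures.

I = πd⁴/64 = π×56.0⁴/64 = 482700 mm⁴.
Effective length L_e = KL = 0.7×2.04 m = 1428 mm.
Euler critical load P_cr = π²EI/L_e² = π²×113000×482700/1428² = 264000 N.
P_allow = P_cr/n = 264000/4.9 = 53880 N.

P_allow = 53.9 kN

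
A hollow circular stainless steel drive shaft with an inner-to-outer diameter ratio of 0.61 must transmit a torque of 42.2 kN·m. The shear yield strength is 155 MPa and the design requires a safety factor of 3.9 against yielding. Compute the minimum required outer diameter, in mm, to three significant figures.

τ_allow = 155/3.9 = 39.74 MPa.
For a hollow shaft τ = 16T/[πd_o³(1−k⁴)] with k = 0.61, so 1−k⁴ = 0.8615.
d_o³ = 16T/[π τ_allow (1−k⁴)] = 16×4.2200×10^7/(π×39.74×0.8615) = 6.277×10^6 mm³.
d_o = 184.5 mm.

d_o = 184 mm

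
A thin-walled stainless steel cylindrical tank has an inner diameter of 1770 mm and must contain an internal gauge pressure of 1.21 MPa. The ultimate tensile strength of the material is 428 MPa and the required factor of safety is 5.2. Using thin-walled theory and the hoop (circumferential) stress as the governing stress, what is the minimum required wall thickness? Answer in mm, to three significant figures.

σ_allow = 428/5.2 = 82.31 MPa.
Hoop stress σ_h = pD/(2t), so t = pD/(2σ_allow) = 1.21×1770/(2×82.31) = 13.01 mm.

t = 13.0 mm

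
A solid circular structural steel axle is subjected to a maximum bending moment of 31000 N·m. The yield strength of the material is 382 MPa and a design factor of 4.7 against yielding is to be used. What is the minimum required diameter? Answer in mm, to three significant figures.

d = 157 mm

σ_allow = 382/4.7 = 81.28 MPa.
For a solid circular section σ = 32M/(πd³), so d³ = 32M/(π σ_allow) = 32×3.1000×10^7/(π×81.28) = 3.885×10^6 mm³.
d = 157.2 mm.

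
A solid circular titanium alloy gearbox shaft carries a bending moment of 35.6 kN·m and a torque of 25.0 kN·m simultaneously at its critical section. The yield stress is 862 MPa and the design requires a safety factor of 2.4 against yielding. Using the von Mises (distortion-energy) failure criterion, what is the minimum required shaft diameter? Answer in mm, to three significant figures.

σ_allow = σ_y/n = 862/2.4 = 359.2 MPa.
For a solid shaft σ_b = 32M/(πd³) and τ = 16T/(πd³), so the von Mises stress is σ' = (16/πd³)·√(4M²+3T²).
√(4M²+3T²) = √(4×(3.560×10^7)² + 3×(2.500×10^7)²) = 8.333×10^7 N·mm.
d³ = 16×8.333×10^7/(π×359.2) = 1.182×10^6 mm³.
d = 105.7 mm.

d = 106 mm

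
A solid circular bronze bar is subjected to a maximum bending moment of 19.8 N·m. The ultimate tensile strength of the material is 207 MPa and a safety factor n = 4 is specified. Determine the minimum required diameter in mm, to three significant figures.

d = 15.7 mm

σ_allow = 207/4 = 51.75 MPa.
For a solid circular section σ = 32M/(πd³), so d³ = 32M/(π σ_allow) = 32×19800/(π×51.75) = 3897 mm³.
d = 15.74 mm.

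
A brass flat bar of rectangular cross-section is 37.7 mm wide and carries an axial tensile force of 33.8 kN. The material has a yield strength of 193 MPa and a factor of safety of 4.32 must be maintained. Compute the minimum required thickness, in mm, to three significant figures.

t = 20.1 mm

σ_allow = 193/4.32 = 44.68 MPa.
Required area A = F/σ_allow = 33800/44.68 = 756.6 mm².
t = A/w = 756.6/37.7 = 20.07 mm.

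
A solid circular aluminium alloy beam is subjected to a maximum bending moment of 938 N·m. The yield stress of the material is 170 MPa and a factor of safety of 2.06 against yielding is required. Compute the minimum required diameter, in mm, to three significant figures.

σ_allow = 170/2.06 = 82.52 MPa.
For a solid circular section σ = 32M/(πd³), so d³ = 32M/(π σ_allow) = 32×938000/(π×82.52) = 115800 mm³.
d = 48.74 mm.

d = 48.7 mm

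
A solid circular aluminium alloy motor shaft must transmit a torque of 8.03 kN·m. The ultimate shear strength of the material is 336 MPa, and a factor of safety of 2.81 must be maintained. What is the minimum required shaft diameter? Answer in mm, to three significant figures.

Allowable shear stress τ_allow = 336/2.81 = 119.6 MPa.
For a solid shaft τ = 16T/(πd³), so d³ = 16T/(π τ_allow) = 16×8030000/(π×119.6) = 342000 mm³.
d = (342000)^(1/3) = 69.93 mm.

d = 69.9 mm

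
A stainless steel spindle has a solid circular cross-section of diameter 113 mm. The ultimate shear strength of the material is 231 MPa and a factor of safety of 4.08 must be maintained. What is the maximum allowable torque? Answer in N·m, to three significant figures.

T_allow = 16000 N·m

τ_allow = 231/4.08 = 56.62 MPa.
For a solid shaft T_allow = τ_allow·πd³/16; πd³/16 = π×113³/16 = 283300 mm³.
T_allow = 56.62×283300 = 1.604×10^7 N·mm = 16040 N·m.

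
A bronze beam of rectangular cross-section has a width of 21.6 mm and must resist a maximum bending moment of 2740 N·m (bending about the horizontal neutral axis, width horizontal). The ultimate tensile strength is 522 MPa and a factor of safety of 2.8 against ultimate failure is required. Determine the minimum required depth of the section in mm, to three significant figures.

h = 63.9 mm

σ_allow = 522/2.8 = 186.4 MPa.
For a rectangular section σ = 6M/(bh²), so h² = 6M/(b σ_allow) = 6×2740000/(21.6×186.4) = 4083 mm².
h = 63.90 mm.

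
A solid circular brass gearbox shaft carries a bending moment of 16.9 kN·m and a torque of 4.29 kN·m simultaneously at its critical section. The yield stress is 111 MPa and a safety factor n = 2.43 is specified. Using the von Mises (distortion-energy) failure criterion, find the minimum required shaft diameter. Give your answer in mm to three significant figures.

σ_allow = σ_y/n = 111/2.43 = 45.68 MPa.
For a solid shaft σ_b = 32M/(πd³) and τ = 16T/(πd³), so the von Mises stress is σ' = (16/πd³)·√(4M²+3T²).
√(4M²+3T²) = √(4×(1.690×10^7)² + 3×(4.290×10^6)²) = 3.461×10^7 N·mm.
d³ = 16×3.461×10^7/(π×45.68) = 3.859×10^6 mm³.
d = 156.8 mm.

d = 157 mm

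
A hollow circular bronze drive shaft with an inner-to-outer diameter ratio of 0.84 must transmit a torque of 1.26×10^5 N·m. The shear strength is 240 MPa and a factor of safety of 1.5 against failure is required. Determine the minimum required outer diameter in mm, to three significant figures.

τ_allow = 240/1.5 = 160.0 MPa.
For a hollow shaft τ = 16T/[πd_o³(1−k⁴)] with k = 0.84, so 1−k⁴ = 0.5021.
d_o³ = 16T/[π τ_allow (1−k⁴)] = 16×1.2600×10^8/(π×160.0×0.5021) = 7.987×10^6 mm³.
d_o = 199.9 mm.

d_o = 200 mm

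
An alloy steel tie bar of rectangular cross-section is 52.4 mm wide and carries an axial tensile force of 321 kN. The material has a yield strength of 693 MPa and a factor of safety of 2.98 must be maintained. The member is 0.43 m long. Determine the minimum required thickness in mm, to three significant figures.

σ_allow = 693/2.98 = 232.6 MPa.
Required area A = F/σ_allow = 321000/232.6 = 1380 mm².
t = A/w = 1380/52.4 = 26.34 mm.

t = 26.3 mm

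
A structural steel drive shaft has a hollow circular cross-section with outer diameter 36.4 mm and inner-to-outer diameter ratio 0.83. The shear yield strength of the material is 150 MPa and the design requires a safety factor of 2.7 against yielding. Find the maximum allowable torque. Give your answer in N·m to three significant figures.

T_allow = 276 N·m

τ_allow = 150/2.7 = 55.56 MPa.
For a hollow shaft T_allow = τ_allow·πd_o³(1−k⁴)/16 with 1−k⁴ = 0.5254, so πd_o³(1−k⁴)/16 = 4976 mm³.
T_allow = 55.56×4976 = 276400 N·mm = 276.4 N·m.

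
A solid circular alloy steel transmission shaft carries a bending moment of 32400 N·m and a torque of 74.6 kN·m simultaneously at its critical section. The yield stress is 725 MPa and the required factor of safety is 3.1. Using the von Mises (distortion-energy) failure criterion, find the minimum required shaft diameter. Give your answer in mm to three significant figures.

σ_allow = σ_y/n = 725/3.1 = 233.9 MPa.
For a solid shaft σ_b = 32M/(πd³) and τ = 16T/(πd³), so the von Mises stress is σ' = (16/πd³)·√(4M²+3T²).
√(4M²+3T²) = √(4×(3.240×10^7)² + 3×(7.460×10^7)²) = 1.445×10^8 N·mm.
d³ = 16×1.445×10^8/(π×233.9) = 3.148×10^6 mm³.
d = 146.6 mm.

d = 147 mm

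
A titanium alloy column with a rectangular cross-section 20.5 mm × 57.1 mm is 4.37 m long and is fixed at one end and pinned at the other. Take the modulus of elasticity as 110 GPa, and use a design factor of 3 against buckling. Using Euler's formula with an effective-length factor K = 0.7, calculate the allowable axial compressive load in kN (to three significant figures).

P_allow = 1.59 kN

Buckling occurs about the weak axis: I_min = h·b³/12 = 57.1×20.5³/12 = 40990 mm⁴ (b = 20.5 mm is the smaller dimension).
Effective length L_e = KL = 0.7×4.37 m = 3059 mm.
Euler critical load P_cr = π²EI/L_e² = π²×110000×40990/3059² = 4756 N.
P_allow = P_cr/n = 4756/3 = 1585 N.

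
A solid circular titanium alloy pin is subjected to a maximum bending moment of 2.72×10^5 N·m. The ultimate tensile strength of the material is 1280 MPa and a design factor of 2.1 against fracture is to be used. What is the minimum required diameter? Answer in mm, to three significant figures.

σ_allow = 1280/2.1 = 609.5 MPa.
For a solid circular section σ = 32M/(πd³), so d³ = 32M/(π σ_allow) = 32×2.7200×10^8/(π×609.5) = 4.545×10^6 mm³.
d = 165.7 mm.

d = 166 mm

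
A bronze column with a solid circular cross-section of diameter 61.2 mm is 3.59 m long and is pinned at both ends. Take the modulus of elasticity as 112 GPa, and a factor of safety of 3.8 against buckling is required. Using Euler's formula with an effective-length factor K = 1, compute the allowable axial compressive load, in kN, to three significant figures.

I = πd⁴/64 = π×61.2⁴/64 = 688600 mm⁴.
Effective length L_e = KL = 1×3.59 m = 3590 mm.
Euler critical load P_cr = π²EI/L_e² = π²×112000×688600/3590² = 59060 N.
P_allow = P_cr/n = 59060/3.8 = 15540 N.

P_allow = 15.5 kN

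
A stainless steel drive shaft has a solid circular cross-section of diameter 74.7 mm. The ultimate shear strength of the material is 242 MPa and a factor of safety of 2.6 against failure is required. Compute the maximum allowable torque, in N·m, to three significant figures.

T_allow = 7620 N·m

τ_allow = 242/2.6 = 93.08 MPa.
For a solid shaft T_allow = τ_allow·πd³/16; πd³/16 = π×74.7³/16 = 81840 mm³.
T_allow = 93.08×81840 = 7.618×10^6 N·mm = 7618 N·m.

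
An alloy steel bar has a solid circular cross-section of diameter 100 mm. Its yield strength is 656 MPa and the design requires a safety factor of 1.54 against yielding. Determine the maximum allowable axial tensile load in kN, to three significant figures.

F_allow = 3350 kN

σ_allow = 656/1.54 = 426.0 MPa.
A = πd²/4 = π×100²/4 = 7854 mm².
F_allow = σ_allow × A = 426.0×7854 = 3.346×10^6 N.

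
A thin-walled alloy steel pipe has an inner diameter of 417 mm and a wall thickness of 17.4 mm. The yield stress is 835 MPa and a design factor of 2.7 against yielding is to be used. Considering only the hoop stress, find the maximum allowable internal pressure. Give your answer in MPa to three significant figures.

σ_allow = 835/2.7 = 309.3 MPa.
σ_h = pD/(2t) → p_allow = 2σ_allow t/D = 2×309.3×17.4/417 = 25.81 MPa.

p_allow = 25.8 MPa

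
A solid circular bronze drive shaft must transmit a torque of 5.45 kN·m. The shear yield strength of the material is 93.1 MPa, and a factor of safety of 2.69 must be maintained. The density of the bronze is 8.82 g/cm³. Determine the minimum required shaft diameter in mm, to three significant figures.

d = 92.9 mm

Allowable shear stress τ_allow = 93.1/2.69 = 34.61 MPa.
For a solid shaft τ = 16T/(πd³), so d³ = 16T/(π τ_allow) = 16×5450000/(π×34.61) = 802000 mm³.
d = (802000)^(1/3) = 92.91 mm.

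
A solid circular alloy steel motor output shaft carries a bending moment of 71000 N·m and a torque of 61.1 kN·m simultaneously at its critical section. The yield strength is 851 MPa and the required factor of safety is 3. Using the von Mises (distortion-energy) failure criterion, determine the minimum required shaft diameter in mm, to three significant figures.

d = 147 mm

σ_allow = σ_y/n = 851/3 = 283.7 MPa.
For a solid shaft σ_b = 32M/(πd³) and τ = 16T/(πd³), so the von Mises stress is σ' = (16/πd³)·√(4M²+3T²).
√(4M²+3T²) = √(4×(7.100×10^7)² + 3×(6.110×10^7)²) = 1.771×10^8 N·mm.
d³ = 16×1.771×10^8/(π×283.7) = 3.180×10^6 mm³.
d = 147.0 mm.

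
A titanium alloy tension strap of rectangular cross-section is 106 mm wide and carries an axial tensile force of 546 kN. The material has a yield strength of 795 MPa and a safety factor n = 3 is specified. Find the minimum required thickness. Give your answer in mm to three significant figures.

t = 19.4 mm

σ_allow = 795/3 = 265.0 MPa.
Required area A = F/σ_allow = 546000/265.0 = 2060 mm².
t = A/w = 2060/106 = 19.44 mm.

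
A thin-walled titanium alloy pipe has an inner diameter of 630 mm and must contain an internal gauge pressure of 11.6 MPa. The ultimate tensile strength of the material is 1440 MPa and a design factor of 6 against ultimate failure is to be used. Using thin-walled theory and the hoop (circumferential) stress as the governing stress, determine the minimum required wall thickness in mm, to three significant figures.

σ_allow = 1440/6 = 240.0 MPa.
Hoop stress σ_h = pD/(2t), so t = pD/(2σ_allow) = 11.6×630/(2×240.0) = 15.22 mm.

t = 15.2 mm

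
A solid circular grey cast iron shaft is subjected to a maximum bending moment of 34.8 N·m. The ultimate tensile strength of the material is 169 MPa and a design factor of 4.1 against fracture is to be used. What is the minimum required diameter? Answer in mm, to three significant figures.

σ_allow = 169/4.1 = 41.22 MPa.
For a solid circular section σ = 32M/(πd³), so d³ = 32M/(π σ_allow) = 32×34800/(π×41.22) = 8600 mm³.
d = 20.49 mm.

d = 20.5 mm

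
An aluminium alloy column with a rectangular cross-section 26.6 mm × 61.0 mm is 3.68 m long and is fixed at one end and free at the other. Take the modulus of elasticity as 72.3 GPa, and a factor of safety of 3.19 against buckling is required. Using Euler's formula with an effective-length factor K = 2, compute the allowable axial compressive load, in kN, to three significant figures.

Buckling occurs about the weak axis: I_min = h·b³/12 = 61.0×26.6³/12 = 95670 mm⁴ (b = 26.6 mm is the smaller dimension).
Effective length L_e = KL = 2×3.68 m = 7360 mm.
Euler critical load P_cr = π²EI/L_e² = π²×72300×95670/7360² = 1260 N.
P_allow = P_cr/n = 1260/3.19 = 395.1 N.

P_allow = 0.395 kN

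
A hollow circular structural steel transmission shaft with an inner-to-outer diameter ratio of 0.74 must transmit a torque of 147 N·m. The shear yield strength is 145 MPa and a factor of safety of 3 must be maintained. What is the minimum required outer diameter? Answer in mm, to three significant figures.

τ_allow = 145/3 = 48.33 MPa.
For a hollow shaft τ = 16T/[πd_o³(1−k⁴)] with k = 0.74, so 1−k⁴ = 0.7001.
d_o³ = 16T/[π τ_allow (1−k⁴)] = 16×147000/(π×48.33×0.7001) = 22120 mm³.
d_o = 28.07 mm.

d_o = 28.1 mm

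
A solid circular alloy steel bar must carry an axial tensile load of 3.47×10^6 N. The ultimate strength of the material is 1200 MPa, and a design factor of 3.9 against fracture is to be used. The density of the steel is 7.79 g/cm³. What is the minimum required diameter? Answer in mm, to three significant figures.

Allowable stress σ_allow = 1200/3.9 = 307.7 MPa.
Required area A = F/σ_allow = 3470000/307.7 = 11280 mm².
A = πd²/4 → d = √(4A/π) = 119.8 mm.

d = 120 mm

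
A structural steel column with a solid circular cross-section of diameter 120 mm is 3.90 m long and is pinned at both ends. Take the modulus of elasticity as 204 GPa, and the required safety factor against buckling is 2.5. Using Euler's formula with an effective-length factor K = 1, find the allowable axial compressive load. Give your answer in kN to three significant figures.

P_allow = 539 kN

I = πd⁴/64 = π×120⁴/64 = 1.018×10^7 mm⁴.
Effective length L_e = KL = 1×3.90 m = 3900 mm.
Euler critical load P_cr = π²EI/L_e² = π²×204000×1.018×10^7/3900² = 1.347×10^6 N.
P_allow = P_cr/n = 1.347×10^6/2.5 = 539000 N.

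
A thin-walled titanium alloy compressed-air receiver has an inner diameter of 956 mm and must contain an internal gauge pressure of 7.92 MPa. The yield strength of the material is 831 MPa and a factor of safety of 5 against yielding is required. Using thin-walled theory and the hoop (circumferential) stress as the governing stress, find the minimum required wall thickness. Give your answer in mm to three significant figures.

t = 22.8 mm

σ_allow = 831/5 = 166.2 MPa.
Hoop stress σ_h = pD/(2t), so t = pD/(2σ_allow) = 7.92×956/(2×166.2) = 22.78 mm.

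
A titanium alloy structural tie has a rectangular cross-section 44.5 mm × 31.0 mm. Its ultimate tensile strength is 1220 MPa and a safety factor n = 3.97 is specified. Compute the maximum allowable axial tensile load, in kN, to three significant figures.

σ_allow = 1220/3.97 = 307.3 MPa.
A = 44.5×31.0 = 1380 mm².
F_allow = σ_allow × A = 307.3×1380 = 423900 N.

F_allow = 424 kN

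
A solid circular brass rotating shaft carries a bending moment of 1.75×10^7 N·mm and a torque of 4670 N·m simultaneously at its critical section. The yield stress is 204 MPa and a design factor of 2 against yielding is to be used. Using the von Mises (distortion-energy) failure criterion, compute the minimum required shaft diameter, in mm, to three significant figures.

σ_allow = σ_y/n = 204/2 = 102.0 MPa.
For a solid shaft σ_b = 32M/(πd³) and τ = 16T/(πd³), so the von Mises stress is σ' = (16/πd³)·√(4M²+3T²).
√(4M²+3T²) = √(4×(1.750×10^7)² + 3×(4.670×10^6)²) = 3.592×10^7 N·mm.
d³ = 16×3.592×10^7/(π×102.0) = 1.794×10^6 mm³.
d = 121.5 mm.

d = 122 mm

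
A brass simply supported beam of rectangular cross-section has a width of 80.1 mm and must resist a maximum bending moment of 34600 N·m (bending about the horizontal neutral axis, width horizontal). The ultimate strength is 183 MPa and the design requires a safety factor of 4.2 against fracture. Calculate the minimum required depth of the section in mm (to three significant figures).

h = 244 mm

σ_allow = 183/4.2 = 43.57 MPa.
For a rectangular section σ = 6M/(bh²), so h² = 6M/(b σ_allow) = 6×3.4600×10^7/(80.1×43.57) = 59480 mm².
h = 243.9 mm.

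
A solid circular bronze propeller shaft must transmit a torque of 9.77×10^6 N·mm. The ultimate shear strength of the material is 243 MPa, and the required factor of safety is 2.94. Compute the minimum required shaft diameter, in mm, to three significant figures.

d = 84.4 mm

Allowable shear stress τ_allow = 243/2.94 = 82.65 MPa.
For a solid shaft τ = 16T/(πd³), so d³ = 16T/(π τ_allow) = 16×9770000/(π×82.65) = 602000 mm³.
d = (602000)^(1/3) = 84.44 mm.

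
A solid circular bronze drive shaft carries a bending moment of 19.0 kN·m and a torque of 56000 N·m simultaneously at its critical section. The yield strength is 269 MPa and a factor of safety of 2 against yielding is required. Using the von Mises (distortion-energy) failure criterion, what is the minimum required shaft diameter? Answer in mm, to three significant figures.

σ_allow = σ_y/n = 269/2 = 134.5 MPa.
For a solid shaft σ_b = 32M/(πd³) and τ = 16T/(πd³), so the von Mises stress is σ' = (16/πd³)·√(4M²+3T²).
√(4M²+3T²) = √(4×(1.900×10^7)² + 3×(5.600×10^7)²) = 1.042×10^8 N·mm.
d³ = 16×1.042×10^8/(π×134.5) = 3.945×10^6 mm³.
d = 158.0 mm.

d = 158 mm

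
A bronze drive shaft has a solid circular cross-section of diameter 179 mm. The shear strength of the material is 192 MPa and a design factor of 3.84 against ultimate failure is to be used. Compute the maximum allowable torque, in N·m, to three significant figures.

τ_allow = 192/3.84 = 50.00 MPa.
For a solid shaft T_allow = τ_allow·πd³/16; πd³/16 = π×179³/16 = 1.126×10^6 mm³.
T_allow = 50.00×1.126×10^6 = 5.631×10^7 N·mm = 56310 N·m.

T_allow = 56300 N·m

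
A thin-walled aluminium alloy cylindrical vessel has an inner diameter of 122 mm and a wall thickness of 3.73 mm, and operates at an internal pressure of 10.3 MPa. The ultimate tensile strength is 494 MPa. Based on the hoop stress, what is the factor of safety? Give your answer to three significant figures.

n = 2.93

σ_h = pD/(2t) = 10.3×122/(2×3.73) = 168.4 MPa.
n = 494/168.4 = 2.933.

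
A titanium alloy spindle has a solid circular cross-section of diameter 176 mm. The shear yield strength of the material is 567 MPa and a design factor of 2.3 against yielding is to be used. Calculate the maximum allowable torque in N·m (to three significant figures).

τ_allow = 567/2.3 = 246.5 MPa.
For a solid shaft T_allow = τ_allow·πd³/16; πd³/16 = π×176³/16 = 1.070×10^6 mm³.
T_allow = 246.5×1.070×10^6 = 2.639×10^8 N·mm = 263900 N·m.

T_allow = 2.64×10^5 N·m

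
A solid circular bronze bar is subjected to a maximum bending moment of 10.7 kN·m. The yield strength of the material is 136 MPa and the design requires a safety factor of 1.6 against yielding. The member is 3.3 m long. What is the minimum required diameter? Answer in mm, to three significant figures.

σ_allow = 136/1.6 = 85.00 MPa.
For a solid circular section σ = 32M/(πd³), so d³ = 32M/(π σ_allow) = 32×1.0700×10^7/(π×85.00) = 1.282×10^6 mm³.
d = 108.6 mm.

d = 109 mm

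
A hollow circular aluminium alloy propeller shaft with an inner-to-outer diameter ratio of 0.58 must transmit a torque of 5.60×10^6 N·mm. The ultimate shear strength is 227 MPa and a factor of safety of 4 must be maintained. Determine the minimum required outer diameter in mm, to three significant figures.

d_o = 82.8 mm

τ_allow = 227/4 = 56.75 MPa.
For a hollow shaft τ = 16T/[πd_o³(1−k⁴)] with k = 0.58, so 1−k⁴ = 0.8868.
d_o³ = 16T/[π τ_allow (1−k⁴)] = 16×5600000/(π×56.75×0.8868) = 566700 mm³.
d_o = 82.75 mm.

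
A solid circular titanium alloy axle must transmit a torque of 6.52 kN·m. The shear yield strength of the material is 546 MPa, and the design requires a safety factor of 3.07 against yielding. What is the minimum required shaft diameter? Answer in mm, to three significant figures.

Allowable shear stress τ_allow = 546/3.07 = 177.9 MPa.
For a solid shaft τ = 16T/(πd³), so d³ = 16T/(π τ_allow) = 16×6520000/(π×177.9) = 186700 mm³.
d = (186700)^(1/3) = 57.16 mm.

d = 57.2 mm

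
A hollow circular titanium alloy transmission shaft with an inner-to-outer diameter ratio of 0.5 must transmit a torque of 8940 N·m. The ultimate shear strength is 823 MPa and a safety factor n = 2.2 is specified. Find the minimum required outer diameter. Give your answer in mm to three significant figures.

d_o = 50.6 mm

τ_allow = 823/2.2 = 374.1 MPa.
For a hollow shaft τ = 16T/[πd_o³(1−k⁴)] with k = 0.5, so 1−k⁴ = 0.9375.
d_o³ = 16T/[π τ_allow (1−k⁴)] = 16×8940000/(π×374.1×0.9375) = 129800 mm³.
d_o = 50.64 mm.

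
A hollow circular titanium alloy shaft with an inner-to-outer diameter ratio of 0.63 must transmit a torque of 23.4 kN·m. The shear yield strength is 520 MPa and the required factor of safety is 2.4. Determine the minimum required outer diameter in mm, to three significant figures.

τ_allow = 520/2.4 = 216.7 MPa.
For a hollow shaft τ = 16T/[πd_o³(1−k⁴)] with k = 0.63, so 1−k⁴ = 0.8425.
d_o³ = 16T/[π τ_allow (1−k⁴)] = 16×2.3400×10^7/(π×216.7×0.8425) = 652900 mm³.
d_o = 86.75 mm.

d_o = 86.8 mm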